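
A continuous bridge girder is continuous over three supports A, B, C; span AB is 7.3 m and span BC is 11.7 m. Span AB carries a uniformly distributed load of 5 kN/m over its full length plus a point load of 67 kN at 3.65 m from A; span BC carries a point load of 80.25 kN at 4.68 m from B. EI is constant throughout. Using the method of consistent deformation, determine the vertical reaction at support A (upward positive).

Insert a hinge at B; M_B is the redundant, and each span becomes simply supported.
Discontinuity in slope at B on the released structure — sum the simple-span end rotations:
  span AB: UDL 5: wL³/(24EI) = 81.05/EI
  span AB: point load 67 at a = 3.65: Pab(L + a)/(6LEI) = 223.2/EI
  span BC: point load 80.25 at a = 4.68: Pab(L + b)/(6LEI) = 703.1/EI
  relative rotation θ_0 = (304.2 + 703.1)/EI = 1007/EI
A unit hogging moment at B produces rotation L₁/(3EI) + L₂/(3EI) = 6.333/EI.
Compatibility: M_B·(L₁+L₂)/(3EI) = θ_0, giving M_B = 159 kN·m (hogging).
Span AB, ΣM about A with M_B applied at B: R_B^{AB}·7.3 = 377.8 + 159, so R_B^{AB} = 73.54 kN and R_A = 103.5 − 73.54 = 29.96 kN.

R_A = 29.96 kN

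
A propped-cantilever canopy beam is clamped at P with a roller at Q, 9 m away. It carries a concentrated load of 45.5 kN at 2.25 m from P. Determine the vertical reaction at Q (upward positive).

R_Q = 3.91 kN

Take the reaction at Q as the redundant and release it; the primary structure is a cantilever fixed at P.
Free-end deflection of the primary structure under the applied loading (downward +):
  point load 45.5 at a = 2.25: Pa²(3L − a)/(6EI) = 950.2/EI
Flexibility coefficient — unit upward force at Q: δ_{QQ} = L³/(3EI) = 243/EI.
The prop prevents deflection at Q: R_Q = δ_0/δ_{QQ} = 950.2/243 = 3.91 kN.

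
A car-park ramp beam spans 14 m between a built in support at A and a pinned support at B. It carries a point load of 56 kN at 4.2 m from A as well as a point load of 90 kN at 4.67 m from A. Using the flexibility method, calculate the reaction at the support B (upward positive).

R_B = 20.16 kN

Release the roller at B. Primary structure: cantilever fixed at A.
Deflection at B on the released cantilever, summing each load's contribution:
  point load 56 at a = 4.2: Pa²(3L − a)/(6EI) = 6223/EI
  point load 90 at a = 4.67: Pa²(3L − a)/(6EI) = 12212/EI
  δ_0 = 18435/EI
Flexibility coefficient — unit upward force at B: δ_{BB} = L³/(3EI) = 914.7/EI.
Compatibility at B: δ_0 − R_B·δ_{BB} = 0, so R_B = 18435/914.7 = 20.16 kN.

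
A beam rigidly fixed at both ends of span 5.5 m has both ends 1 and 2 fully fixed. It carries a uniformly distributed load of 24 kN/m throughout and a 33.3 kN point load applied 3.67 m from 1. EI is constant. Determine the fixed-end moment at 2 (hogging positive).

M_2 = 87.63 kN·m

Release both end moments; the primary structure is a simply-supported span 12 with redundants M_1 and M_2.
End rotations of the released simple span under the applied load (×1/EI):
  at 1: UDL 24: wL³/(24EI) = 166.4/EI
  at 2: UDL 24: wL³/(24EI) = 166.4/EI
  at 1: point load 33.3 at a = 3.67: Pab(L + b)/(6LEI) = 49.68/EI
  at 2: point load 33.3 at a = 3.67: Pab(L + a)/(6LEI) = 62.15/EI
  θ_10 = 216.1/EI,  θ_20 = 228.5/EI
Flexibility coefficients: a unit moment at one end gives L/(3EI) there and L/(6EI) at the far end, so f₁₁ = f₂₂ = 1.833/EI and f₁₂ = f₂₁ = 0.9167/EI.
Compatibility — zero rotation at each built-in end:
  1.833 M_1 + 0.9167 M_2 = 216.1
  0.9167 M_1 + 1.833 M_2 = 228.5
Solving the pair gives M_1 = 74.03 kN·m and M_2 = 87.63 kN·m (hogging).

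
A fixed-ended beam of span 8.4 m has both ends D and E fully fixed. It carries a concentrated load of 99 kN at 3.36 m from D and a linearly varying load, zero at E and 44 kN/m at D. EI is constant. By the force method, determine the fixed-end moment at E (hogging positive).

M_E = 183.3 kN·m

Release both end moments; the primary structure is a simply-supported span DE with redundants M_D and M_E.
End rotations of the released simple span under the applied load (×1/EI):
  at D: point load 99 at a = 3.36: Pab(L + b)/(6LEI) = 447.1/EI
  at E: point load 99 at a = 3.36: Pab(L + a)/(6LEI) = 391.2/EI
  at D: triangular load, peak 44: w₀L³/(45EI) = 579.5/EI
  at E: triangular load, peak 44: 7w₀L³/(360EI) = 507.1/EI
  θ_D0 = 1027/EI,  θ_E0 = 898.3/EI
Flexibility coefficients: a unit moment at one end gives L/(3EI) there and L/(6EI) at the far end, so f₁₁ = f₂₂ = 2.8/EI and f₁₂ = f₂₁ = 1.4/EI.
Compatibility — zero rotation at each built-in end:
  2.8 M_D + 1.4 M_E = 1027
  1.4 M_D + 2.8 M_E = 898.3
Solving the pair gives M_D = 275 kN·m and M_E = 183.3 kN·m (hogging).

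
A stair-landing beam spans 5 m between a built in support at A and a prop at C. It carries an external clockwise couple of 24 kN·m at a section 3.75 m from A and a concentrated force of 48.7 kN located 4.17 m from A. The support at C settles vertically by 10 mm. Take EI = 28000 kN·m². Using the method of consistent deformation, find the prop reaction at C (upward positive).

R_C = 36.72 kN

Remove the prop at C; the released (primary) structure is a cantilever built in at A.
Deflection at C on the released cantilever, summing each load's contribution:
  clockwise couple 24 at a = 3.75: M₀a(2L − a)/(2EI) = 281.2/EI
  point load 48.7 at a = 4.17: Pa²(3L − a)/(6EI) = 1529/EI
  δ_0 = 1810/EI
Tip deflection under a unit load at C: L³/(3EI) = 41.67/EI.
With EI = 28000 kN·m²: δ_0 = 0.064636 m and δ_{CC} = 0.001488 m/kN.
Compatibility — the beam at C must follow the support down by 0.01 m: δ_0 − R_C·δ_{CC} = 0.01, so R_C = (0.064636 − 0.01)/0.001488 = 36.72 kN.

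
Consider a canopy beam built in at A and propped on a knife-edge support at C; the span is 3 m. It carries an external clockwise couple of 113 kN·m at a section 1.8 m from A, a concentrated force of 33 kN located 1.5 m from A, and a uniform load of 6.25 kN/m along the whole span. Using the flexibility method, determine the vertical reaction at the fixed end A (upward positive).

Choose R_C as the redundant. The primary structure is the cantilever fixed at A.
Deflection at C on the released cantilever, summing each load's contribution:
  clockwise couple 113 at a = 1.8: M₀a(2L − a)/(2EI) = 427.1/EI
  point load 33 at a = 1.5: Pa²(3L − a)/(6EI) = 92.81/EI
  UDL 6.25: wL⁴/(8EI) = 63.28/EI
  δ_0 = 583.2/EI
Tip deflection under a unit load at C: L³/(3EI) = 9/EI.
The prop prevents deflection at C: R_C = δ_0/δ_{CC} = 583.2/9 = 64.8 kN.
Vertical equilibrium: R_A = ΣP − R_C = 51.75 − 64.8 = -13.05 kN.

R_A = -13.05 kN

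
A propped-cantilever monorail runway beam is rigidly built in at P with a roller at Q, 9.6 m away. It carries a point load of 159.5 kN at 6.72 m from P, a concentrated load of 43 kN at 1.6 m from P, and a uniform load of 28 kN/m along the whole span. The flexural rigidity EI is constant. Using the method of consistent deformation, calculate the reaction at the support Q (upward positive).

Take the reaction at Q as the redundant and release it; the primary structure is a cantilever fixed at P.
Primary-structure tip deflection at Q by superposition:
  point load 159.5 at a = 6.72: Pa²(3L − a)/(6EI) = 26506/EI
  point load 43 at a = 1.6: Pa²(3L − a)/(6EI) = 499/EI
  UDL 28: wL⁴/(8EI) = 29727/EI
  δ_0 = 56732/EI
Flexibility coefficient — unit upward force at Q: δ_{QQ} = L³/(3EI) = 294.9/EI.
Compatibility at Q: δ_0 − R_Q·δ_{QQ} = 0, so R_Q = 56732/294.9 = 192.4 kN.

R_Q = 192.4 kN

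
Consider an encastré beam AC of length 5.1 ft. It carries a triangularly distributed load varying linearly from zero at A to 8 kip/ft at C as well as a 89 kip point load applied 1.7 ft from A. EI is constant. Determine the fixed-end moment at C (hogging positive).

Take the two fixed-end moments M_A, M_C as redundants; the released structure is the simple span AC.
Simple-span end rotations at A and C under the given loads:
  at A: triangular load, peak 8: 7w₀L³/(360EI) = 20.63/EI
  at C: triangular load, peak 8: w₀L³/(45EI) = 23.58/EI
  at A: point load 89 at a = 1.7: Pab(L + b)/(6LEI) = 142.9/EI
  at C: point load 89 at a = 1.7: Pab(L + a)/(6LEI) = 114.3/EI
  θ_A0 = 163.5/EI,  θ_C0 = 137.9/EI
Flexibility coefficients: a unit moment at one end gives L/(3EI) there and L/(6EI) at the far end, so f₁₁ = f₂₂ = 1.7/EI and f₁₂ = f₂₁ = 0.85/EI.
Compatibility — zero rotation at each built-in end:
  1.7 M_A + 0.85 M_C = 163.5
  0.85 M_A + 1.7 M_C = 137.9
Solving the pair gives M_A = 74.18 kip·ft and M_C = 44.03 kip·ft (hogging).

M_C = 44.03 kip·ft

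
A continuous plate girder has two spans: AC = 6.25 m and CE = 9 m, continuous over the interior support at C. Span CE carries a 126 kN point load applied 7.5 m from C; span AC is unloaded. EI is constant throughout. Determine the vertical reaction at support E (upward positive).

R_E = 98.98 kN

Take M_C as the redundant. Released structure: two simple spans AC and CE with a hinge at C.
End slopes at the hinge C, treating each span as simply supported:
  span CE: point load 126 at a = 7.5: Pab(L + b)/(6LEI) = 275.6/EI
  relative rotation θ_0 = (0 + 275.6)/EI = 275.6/EI
A unit hogging moment at C produces rotation L₁/(3EI) + L₂/(3EI) = 5.083/EI.
Compatibility: M_C·(L₁+L₂)/(3EI) = θ_0, giving M_C = 54.22 kN·m (hogging).
Span CE, ΣM about E: R_C^{CE}·9 = 189 + 54.22, so R_C^{CE} = 27.02 kN and R_E = 126 − 27.02 = 98.98 kN.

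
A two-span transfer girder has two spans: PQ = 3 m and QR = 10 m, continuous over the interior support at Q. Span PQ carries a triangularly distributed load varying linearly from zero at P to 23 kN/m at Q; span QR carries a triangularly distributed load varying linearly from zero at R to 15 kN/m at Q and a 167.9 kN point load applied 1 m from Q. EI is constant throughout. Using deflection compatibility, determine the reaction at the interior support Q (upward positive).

Take M_Q as the redundant. Released structure: two simple spans PQ and QR with a hinge at Q.
Discontinuity in slope at Q on the released structure — sum the simple-span end rotations:
  span PQ: triangular load, peak 23: w₀L³/(45EI) = 13.8/EI
  span QR: triangular load, peak 15: w₀L³/(45EI) = 333.3/EI
  span QR: point load 167.9 at a = 1: Pab(L + b)/(6LEI) = 478.5/EI
  relative rotation θ_0 = (13.8 + 811.8)/EI = 825.6/EI
A unit hogging moment at Q produces rotation L₁/(3EI) + L₂/(3EI) = 4.333/EI.
Slope continuity at Q: θ_0 = M_Q·4.333/EI, so M_Q = 825.6/4.333 = 190.5 kN·m (hogging).
Span PQ, ΣM about P with M_Q applied at Q: R_Q^{PQ}·3 = 69 + 190.5, so R_Q^{PQ} = 86.51 kN and R_P = 34.5 − 86.51 = -52.01 kN.
Span QR, ΣM about R: R_Q^{QR}·10 = 2011 + 190.5, so R_Q^{QR} = 220.2 kN and R_R = 242.9 − 220.2 = 22.74 kN.
R_Q = 86.51 + 220.2 = 306.7 kN.

R_Q = 306.7 kN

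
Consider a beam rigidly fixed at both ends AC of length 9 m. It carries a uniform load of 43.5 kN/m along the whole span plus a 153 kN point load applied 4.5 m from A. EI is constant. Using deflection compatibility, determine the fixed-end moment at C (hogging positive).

M_C = 465.8 kN·m

Take the two fixed-end moments M_A, M_C as redundants; the released structure is the simple span AC.
Simple-span end rotations at A and C under the given loads:
  at A: UDL 43.5: wL³/(24EI) = 1321/EI
  at C: UDL 43.5: wL³/(24EI) = 1321/EI
  at A: point load 153 at a = 4.5: Pab(L + b)/(6LEI) = 774.6/EI
  at C: point load 153 at a = 4.5: Pab(L + a)/(6LEI) = 774.6/EI
  θ_A0 = 2096/EI,  θ_C0 = 2096/EI
Flexibility coefficients: a unit moment at one end gives L/(3EI) there and L/(6EI) at the far end, so f₁₁ = f₂₂ = 3/EI and f₁₂ = f₂₁ = 1.5/EI.
Compatibility — zero rotation at each built-in end:
  3 M_A + 1.5 M_C = 2096
  1.5 M_A + 3 M_C = 2096
Solving the pair gives M_A = 465.8 kN·m and M_C = 465.8 kN·m (hogging).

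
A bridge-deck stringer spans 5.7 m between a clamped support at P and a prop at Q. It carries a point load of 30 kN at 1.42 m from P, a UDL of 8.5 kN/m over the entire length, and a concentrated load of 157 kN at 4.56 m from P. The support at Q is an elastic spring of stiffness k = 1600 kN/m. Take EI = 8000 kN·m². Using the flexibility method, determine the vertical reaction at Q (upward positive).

R_Q = 121.4 kN

Release the roller at Q. Primary structure: cantilever fixed at P.
Downward deflection at the released point Q due to the loads:
  point load 30 at a = 1.42: Pa²(3L − a)/(6EI) = 158.1/EI
  UDL 8.5: wL⁴/(8EI) = 1122/EI
  point load 157 at a = 4.56: Pa²(3L − a)/(6EI) = 6823/EI
  δ_0 = 8103/EI
Tip deflection under a unit load at Q: L³/(3EI) = 61.73/EI.
With EI = 8000 kN·m²: δ_0 = 1.0128 m and δ_{QQ} = 0.007716 m/kN.
Compatibility — the spring shortens by R_Q/k under the reaction it provides: δ_0 − R_Q·δ_{QQ} = R_Q/k. With 1/k = 0.000625 m/kN, R_Q = δ_0 / (δ_{QQ} + 1/k) = 1.0128 / (0.007716 + 0.000625) = 121.4 kN.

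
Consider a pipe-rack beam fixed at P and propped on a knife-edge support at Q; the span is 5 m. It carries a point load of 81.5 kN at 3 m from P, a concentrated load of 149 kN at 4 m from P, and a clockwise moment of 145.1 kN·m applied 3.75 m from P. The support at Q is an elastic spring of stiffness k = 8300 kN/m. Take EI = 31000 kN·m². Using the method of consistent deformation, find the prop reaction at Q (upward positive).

R_Q = 166 kN

Release the roller at Q. Primary structure: cantilever fixed at P.
Primary-structure tip deflection at Q by superposition:
  point load 81.5 at a = 3: Pa²(3L − a)/(6EI) = 1467/EI
  point load 149 at a = 4: Pa²(3L − a)/(6EI) = 4371/EI
  clockwise couple 145.1 at a = 3.75: M₀a(2L − a)/(2EI) = 1700/EI
  δ_0 = 7538/EI
Tip deflection under a unit load at Q: L³/(3EI) = 41.67/EI.
With EI = 31000 kN·m²: δ_0 = 0.24316 m and δ_{QQ} = 0.001344 m/kN.
Compatibility — the spring shortens by R_Q/k under the reaction it provides: δ_0 − R_Q·δ_{QQ} = R_Q/k. With 1/k = 0.00012 m/kN, R_Q = δ_0 / (δ_{QQ} + 1/k) = 0.24316 / (0.001344 + 0.00012) = 166 kN.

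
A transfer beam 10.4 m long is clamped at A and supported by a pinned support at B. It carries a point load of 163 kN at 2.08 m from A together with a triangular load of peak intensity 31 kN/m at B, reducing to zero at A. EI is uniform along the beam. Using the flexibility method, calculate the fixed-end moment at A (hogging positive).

M_A = 439.7 kN·m

Release the roller at B. Primary structure: cantilever fixed at A.
Primary-structure tip deflection at B by superposition:
  point load 163 at a = 2.08: Pa²(3L − a)/(6EI) = 3423/EI
  triangular load, peak 31 at the free end: 11w₀L⁴/(120EI) = 33243/EI
  δ_0 = 36666/EI
Flexibility coefficient — unit upward force at B: δ_{BB} = L³/(3EI) = 375/EI.
The prop prevents deflection at B: R_B = δ_0/δ_{BB} = 36666/375 = 97.79 kN.
Moment equilibrium about A: M_A = Σ(load moments about A) − R_B·L = 1457 − 97.79×10.4 = 439.7 kN·m.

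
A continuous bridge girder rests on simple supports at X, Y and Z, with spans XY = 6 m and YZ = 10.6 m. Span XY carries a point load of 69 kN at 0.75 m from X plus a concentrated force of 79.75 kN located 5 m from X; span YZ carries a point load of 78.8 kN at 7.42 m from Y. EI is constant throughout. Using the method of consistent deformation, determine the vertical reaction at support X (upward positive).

Insert a hinge at Y; M_Y is the redundant, and each span becomes simply supported.
Rotations at Y on the released spans (each span's end-slope, ×1/EI):
  span XY: point load 69 at a = 0.75: Pab(L + a)/(6LEI) = 50.94/EI
  span XY: point load 79.75 at a = 5: Pab(L + a)/(6LEI) = 121.8/EI
  span YZ: point load 78.8 at a = 7.42: Pab(L + b)/(6LEI) = 402.9/EI
  relative rotation θ_0 = (172.8 + 402.9)/EI = 575.6/EI
A unit hogging moment at Y produces rotation L₁/(3EI) + L₂/(3EI) = 5.533/EI.
Slope continuity at Y: θ_0 = M_Y·5.533/EI, so M_Y = 575.6/5.533 = 104 kN·m (hogging).
Span XY, ΣM about X with M_Y applied at Y: R_Y^{XY}·6 = 450.5 + 104, so R_Y^{XY} = 92.42 kN and R_X = 148.8 − 92.42 = 56.33 kN.

R_X = 56.33 kN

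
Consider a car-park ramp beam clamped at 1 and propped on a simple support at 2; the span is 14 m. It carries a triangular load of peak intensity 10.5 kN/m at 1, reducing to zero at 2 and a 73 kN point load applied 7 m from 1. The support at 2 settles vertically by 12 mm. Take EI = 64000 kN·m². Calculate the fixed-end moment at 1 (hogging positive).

M_1 = 340.6 kN·m

Release the roller at 2. Primary structure: cantilever fixed at 1.
Free-end deflection of the primary structure under the applied loading (downward +):
  triangular load, peak 10.5 at the fixed end: w₀L⁴/(30EI) = 13446/EI
  point load 73 at a = 7: Pa²(3L − a)/(6EI) = 20866/EI
  δ_0 = 34311/EI
Tip deflection under a unit load at 2: L³/(3EI) = 914.7/EI.
With EI = 64000 kN·m²: δ_0 = 0.53612 m and δ_{22} = 0.014292 m/kN.
Compatibility — the beam at 2 must follow the support down by 0.012 m: δ_0 − R_2·δ_{22} = 0.012, so R_2 = (0.53612 − 0.012)/0.014292 = 36.67 kN.
Moment equilibrium about 1: M_1 = Σ(load moments about 1) − R_2·L = 854 − 36.67×14 = 340.6 kN·m.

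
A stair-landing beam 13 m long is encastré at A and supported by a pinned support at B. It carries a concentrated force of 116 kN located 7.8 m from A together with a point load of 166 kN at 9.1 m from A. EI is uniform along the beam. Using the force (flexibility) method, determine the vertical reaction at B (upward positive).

Release the roller at B. Primary structure: cantilever fixed at A.
Free-end deflection of the primary structure under the applied loading (downward +):
  point load 116 at a = 7.8: Pa²(3L − a)/(6EI) = 36699/EI
  point load 166 at a = 9.1: Pa²(3L − a)/(6EI) = 68503/EI
  δ_0 = 105202/EI
Tip deflection under a unit load at B: L³/(3EI) = 732.3/EI.
The prop prevents deflection at B: R_B = δ_0/δ_{BB} = 105202/732.3 = 143.7 kN.

R_B = 143.7 kN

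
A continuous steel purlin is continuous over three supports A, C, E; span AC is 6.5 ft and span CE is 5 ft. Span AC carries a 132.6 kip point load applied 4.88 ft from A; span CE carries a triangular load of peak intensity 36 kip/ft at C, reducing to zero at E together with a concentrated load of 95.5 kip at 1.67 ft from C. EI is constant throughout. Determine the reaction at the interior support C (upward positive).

R_C = 274.2 kip

Take M_C as the redundant. Released structure: two simple spans AC and CE with a hinge at C.
End slopes at the hinge C, treating each span as simply supported:
  span AC: point load 132.6 at a = 4.88: Pab(L + a)/(6LEI) = 305.9/EI
  span CE: triangular load, peak 36: w₀L³/(45EI) = 100/EI
  span CE: point load 95.5 at a = 1.67: Pab(L + b)/(6LEI) = 147.5/EI
  relative rotation θ_0 = (305.9 + 247.5)/EI = 553.3/EI
A unit hogging moment at C produces rotation L₁/(3EI) + L₂/(3EI) = 3.833/EI.
Slope continuity at C: θ_0 = M_C·3.833/EI, so M_C = 553.3/3.833 = 144.4 kip·ft (hogging).
Span AC, ΣM about A with M_C applied at C: R_C^{AC}·6.5 = 647.1 + 144.4, so R_C^{AC} = 121.8 kip and R_A = 132.6 − 121.8 = 10.84 kip.
Span CE, ΣM about E: R_C^{CE}·5 = 618 + 144.4, so R_C^{CE} = 152.5 kip and R_E = 185.5 − 152.5 = 33.03 kip.
R_C = 121.8 + 152.5 = 274.2 kip.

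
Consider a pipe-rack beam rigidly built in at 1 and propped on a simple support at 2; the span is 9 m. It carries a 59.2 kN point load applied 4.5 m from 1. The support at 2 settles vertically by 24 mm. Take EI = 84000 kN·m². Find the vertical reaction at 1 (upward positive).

R_1 = 49 kN

Release the roller at 2. Primary structure: cantilever fixed at 1.
Free-end deflection of the primary structure under the applied loading (downward +):
  point load 59.2 at a = 4.5: Pa²(3L − a)/(6EI) = 4496/EI
Tip deflection under a unit load at 2: L³/(3EI) = 243/EI.
With EI = 84000 kN·m²: δ_0 = 0.053518 m and δ_{22} = 0.002893 m/kN.
Compatibility — the beam at 2 must follow the support down by 0.024 m: δ_0 − R_2·δ_{22} = 0.024, so R_2 = (0.053518 − 0.024)/0.002893 = 10.2 kN.
Vertical equilibrium: R_1 = ΣP − R_2 = 59.2 − 10.2 = 49 kN.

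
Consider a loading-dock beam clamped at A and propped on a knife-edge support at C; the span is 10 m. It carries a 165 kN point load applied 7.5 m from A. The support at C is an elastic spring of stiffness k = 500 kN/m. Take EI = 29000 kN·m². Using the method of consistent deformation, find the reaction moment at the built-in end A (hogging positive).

M_A = 348.1 kN·m

Release the roller at C. Primary structure: cantilever fixed at A.
Free-end deflection of the primary structure under the applied loading (downward +):
  point load 165 at a = 7.5: Pa²(3L − a)/(6EI) = 34805/EI
Tip deflection under a unit load at C: L³/(3EI) = 333.3/EI.
With EI = 29000 kN·m²: δ_0 = 1.2002 m and δ_{CC} = 0.011494 m/kN.
Compatibility — the spring shortens by R_C/k under the reaction it provides: δ_0 − R_C·δ_{CC} = R_C/k. With 1/k = 0.002 m/kN, R_C = δ_0 / (δ_{CC} + 1/k) = 1.2002 / (0.011494 + 0.002) = 88.94 kN.
Moment equilibrium about A: M_A = Σ(load moments about A) − R_C·L = 1238 − 88.94×10 = 348.1 kN·m.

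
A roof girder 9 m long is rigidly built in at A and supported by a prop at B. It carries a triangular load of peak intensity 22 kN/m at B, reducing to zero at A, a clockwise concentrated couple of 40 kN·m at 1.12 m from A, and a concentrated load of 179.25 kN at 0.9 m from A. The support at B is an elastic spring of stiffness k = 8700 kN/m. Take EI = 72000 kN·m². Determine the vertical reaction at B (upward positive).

R_B = 56.67 kN

Take the reaction at B as the redundant and release it; the primary structure is a cantilever fixed at A.
Downward deflection at the released point B due to the loads:
  triangular load, peak 22 at the free end: 11w₀L⁴/(120EI) = 13231/EI
  clockwise couple 40 at a = 1.12: M₀a(2L − a)/(2EI) = 378.1/EI
  point load 179.25 at a = 0.9: Pa²(3L − a)/(6EI) = 631.6/EI
  δ_0 = 14241/EI
Flexibility coefficient — unit upward force at B: δ_{BB} = L³/(3EI) = 243/EI.
With EI = 72000 kN·m²: δ_0 = 0.19779 m and δ_{BB} = 0.003375 m/kN.
Compatibility — the spring shortens by R_B/k under the reaction it provides: δ_0 − R_B·δ_{BB} = R_B/k. With 1/k = 0.000115 m/kN, R_B = δ_0 / (δ_{BB} + 1/k) = 0.19779 / (0.003375 + 0.000115) = 56.67 kN.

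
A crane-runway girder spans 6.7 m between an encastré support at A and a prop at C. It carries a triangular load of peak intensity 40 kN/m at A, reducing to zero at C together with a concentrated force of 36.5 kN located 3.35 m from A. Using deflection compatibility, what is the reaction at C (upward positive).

Choose R_C as the redundant. The primary structure is the cantilever fixed at A.
Deflection at C on the released cantilever, summing each load's contribution:
  triangular load, peak 40 at the fixed end: w₀L⁴/(30EI) = 2687/EI
  point load 36.5 at a = 3.35: Pa²(3L − a)/(6EI) = 1144/EI
  δ_0 = 3830/EI
Flexibility coefficient — unit upward force at C: δ_{CC} = L³/(3EI) = 100.3/EI.
Compatibility at C: δ_0 − R_C·δ_{CC} = 0, so R_C = 3830/100.3 = 38.21 kN.

R_C = 38.21 kN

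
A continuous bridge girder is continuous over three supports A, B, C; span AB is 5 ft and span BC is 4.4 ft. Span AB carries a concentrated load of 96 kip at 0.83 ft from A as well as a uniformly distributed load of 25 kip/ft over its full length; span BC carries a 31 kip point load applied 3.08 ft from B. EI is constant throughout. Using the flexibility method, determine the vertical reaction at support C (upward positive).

Take M_B as the redundant. Released structure: two simple spans AB and BC with a hinge at B.
Rotations at B on the released spans (each span's end-slope, ×1/EI):
  span AB: point load 96 at a = 0.83: Pab(L + a)/(6LEI) = 64.57/EI
  span AB: UDL 25: wL³/(24EI) = 130.2/EI
  span BC: point load 31 at a = 3.08: Pab(L + b)/(6LEI) = 27.31/EI
  relative rotation θ_0 = (194.8 + 27.31)/EI = 222.1/EI
A unit hogging moment at B produces rotation L₁/(3EI) + L₂/(3EI) = 3.133/EI.
Compatibility: M_B·(L₁+L₂)/(3EI) = θ_0, giving M_B = 70.88 kip·ft (hogging).
Span BC, ΣM about C: R_B^{BC}·4.4 = 40.92 + 70.88, so R_B^{BC} = 25.41 kip and R_C = 31 − 25.41 = 5.591 kip.

R_C = 5.591 kip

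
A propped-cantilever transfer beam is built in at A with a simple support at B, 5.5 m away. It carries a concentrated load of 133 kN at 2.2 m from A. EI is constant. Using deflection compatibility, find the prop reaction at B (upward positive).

R_B = 27.66 kN

Take the reaction at B as the redundant and release it; the primary structure is a cantilever fixed at A.
Downward deflection at the released point B due to the loads:
  point load 133 at a = 2.2: Pa²(3L − a)/(6EI) = 1534/EI
Flexibility coefficient — unit upward force at B: δ_{BB} = L³/(3EI) = 55.46/EI.
Compatibility at B: δ_0 − R_B·δ_{BB} = 0, so R_B = 1534/55.46 = 27.66 kN.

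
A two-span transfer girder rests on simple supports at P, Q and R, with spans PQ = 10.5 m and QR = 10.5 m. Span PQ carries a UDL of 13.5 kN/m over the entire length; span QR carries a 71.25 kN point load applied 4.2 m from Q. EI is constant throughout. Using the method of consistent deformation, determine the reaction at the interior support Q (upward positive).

R_Q = 145 kN

Insert a hinge at Q; M_Q is the redundant, and each span becomes simply supported.
End slopes at the hinge Q, treating each span as simply supported:
  span PQ: UDL 13.5: wL³/(24EI) = 651.2/EI
  span QR: point load 71.25 at a = 4.2: Pab(L + b)/(6LEI) = 502.7/EI
  relative rotation θ_0 = (651.2 + 502.7)/EI = 1154/EI
A unit hogging moment at Q produces rotation L₁/(3EI) + L₂/(3EI) = 7/EI.
Slope continuity at Q: θ_0 = M_Q·7/EI, so M_Q = 1154/7 = 164.8 kN·m (hogging).
Span PQ, ΣM about P with M_Q applied at Q: R_Q^{PQ}·10.5 = 744.2 + 164.8, so R_Q^{PQ} = 86.57 kN and R_P = 141.8 − 86.57 = 55.18 kN.
Span QR, ΣM about R: R_Q^{QR}·10.5 = 448.9 + 164.8, so R_Q^{QR} = 58.45 kN and R_R = 71.25 − 58.45 = 12.8 kN.
R_Q = 86.57 + 58.45 = 145 kN.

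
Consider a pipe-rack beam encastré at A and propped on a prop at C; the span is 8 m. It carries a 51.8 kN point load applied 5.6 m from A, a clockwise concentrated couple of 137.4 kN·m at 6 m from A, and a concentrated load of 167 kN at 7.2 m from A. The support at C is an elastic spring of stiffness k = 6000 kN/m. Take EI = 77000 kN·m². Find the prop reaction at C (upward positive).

Take the reaction at C as the redundant and release it; the primary structure is a cantilever fixed at A.
Downward deflection at the released point C due to the loads:
  point load 51.8 at a = 5.6: Pa²(3L − a)/(6EI) = 4982/EI
  clockwise couple 137.4 at a = 6: M₀a(2L − a)/(2EI) = 4122/EI
  point load 167 at a = 7.2: Pa²(3L − a)/(6EI) = 24240/EI
  δ_0 = 33344/EI
Flexibility coefficient — unit upward force at C: δ_{CC} = L³/(3EI) = 170.7/EI.
With EI = 77000 kN·m²: δ_0 = 0.43304 m and δ_{CC} = 0.002216 m/kN.
Compatibility — the spring shortens by R_C/k under the reaction it provides: δ_0 − R_C·δ_{CC} = R_C/k. With 1/k = 0.000167 m/kN, R_C = δ_0 / (δ_{CC} + 1/k) = 0.43304 / (0.002216 + 0.000167) = 181.7 kN.

R_C = 181.7 kN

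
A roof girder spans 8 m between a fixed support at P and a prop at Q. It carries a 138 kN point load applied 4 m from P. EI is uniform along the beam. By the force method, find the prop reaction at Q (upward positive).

R_Q = 43.12 kN

Remove the prop at Q; the released (primary) structure is a cantilever built in at P.
Deflection at Q on the released cantilever, summing each load's contribution:
  point load 138 at a = 4: Pa²(3L − a)/(6EI) = 7360/EI
Flexibility coefficient — unit upward force at Q: δ_{QQ} = L³/(3EI) = 170.7/EI.
Compatibility at Q: δ_0 − R_Q·δ_{QQ} = 0, so R_Q = 7360/170.7 = 43.12 kN.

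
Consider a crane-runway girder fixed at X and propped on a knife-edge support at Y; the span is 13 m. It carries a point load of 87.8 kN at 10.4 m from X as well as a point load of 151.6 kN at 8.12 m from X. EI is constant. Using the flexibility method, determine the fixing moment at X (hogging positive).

M_X = 427.4 kN·m

Choose R_Y as the redundant. The primary structure is the cantilever fixed at X.
Deflection at Y on the released cantilever, summing each load's contribution:
  point load 87.8 at a = 10.4: Pa²(3L − a)/(6EI) = 45266/EI
  point load 151.6 at a = 8.12: Pa²(3L − a)/(6EI) = 51444/EI
  δ_0 = 96711/EI
Tip deflection under a unit load at Y: L³/(3EI) = 732.3/EI.
The prop prevents deflection at Y: R_Y = δ_0/δ_{YY} = 96711/732.3 = 132.1 kN.
Moment equilibrium about X: M_X = Σ(load moments about X) − R_Y·L = 2144 − 132.1×13 = 427.4 kN·m.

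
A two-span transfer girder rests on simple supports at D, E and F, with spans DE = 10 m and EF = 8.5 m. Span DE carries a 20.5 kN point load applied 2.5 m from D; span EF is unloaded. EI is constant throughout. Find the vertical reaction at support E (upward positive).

Insert a hinge at E; M_E is the redundant, and each span becomes simply supported.
Discontinuity in slope at E on the released structure — sum the simple-span end rotations:
  span DE: point load 20.5 at a = 2.5: Pab(L + a)/(6LEI) = 80.08/EI
  relative rotation θ_0 = (80.08 + 0)/EI = 80.08/EI
A unit hogging moment at E produces rotation L₁/(3EI) + L₂/(3EI) = 6.167/EI.
Slope continuity at E: θ_0 = M_E·6.167/EI, so M_E = 80.08/6.167 = 12.99 kN·m (hogging).
Span DE, ΣM about D with M_E applied at E: R_E^{DE}·10 = 51.25 + 12.99, so R_E^{DE} = 6.424 kN and R_D = 20.5 − 6.424 = 14.08 kN.
Span EF, ΣM about F: R_E^{EF}·8.5 = 0 + 12.99, so R_E^{EF} = 1.528 kN and R_F = 0 − 1.528 = -1.528 kN.
R_E = 6.424 + 1.528 = 7.951 kN.

R_E = 7.951 kN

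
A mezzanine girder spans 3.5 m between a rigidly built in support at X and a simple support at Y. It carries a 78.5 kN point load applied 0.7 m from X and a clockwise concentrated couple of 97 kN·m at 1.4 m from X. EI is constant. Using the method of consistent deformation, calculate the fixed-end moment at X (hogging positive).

M_X = 43.44 kN·m

Choose R_Y as the redundant. The primary structure is the cantilever fixed at X.
Deflection at Y on the released cantilever, summing each load's contribution:
  point load 78.5 at a = 0.7: Pa²(3L − a)/(6EI) = 62.83/EI
  clockwise couple 97 at a = 1.4: M₀a(2L − a)/(2EI) = 380.2/EI
  δ_0 = 443.1/EI
Flexibility coefficient — unit upward force at Y: δ_{YY} = L³/(3EI) = 14.29/EI.
Compatibility at Y: δ_0 − R_Y·δ_{YY} = 0, so R_Y = 443.1/14.29 = 31 kN.
Moment equilibrium about X: M_X = Σ(load moments about X) − R_Y·L = 151.9 − 31×3.5 = 43.44 kN·m.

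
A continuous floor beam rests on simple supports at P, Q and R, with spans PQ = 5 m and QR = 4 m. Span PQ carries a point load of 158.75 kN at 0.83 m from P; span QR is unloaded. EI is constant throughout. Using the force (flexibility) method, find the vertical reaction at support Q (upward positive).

Release continuity at Q by inserting a hinge; the redundant is the internal moment M_Q. The primary structure is two simply-supported spans PQ and QR.
Discontinuity in slope at Q on the released structure — sum the simple-span end rotations:
  span PQ: point load 158.75 at a = 0.83: Pab(L + a)/(6LEI) = 106.8/EI
  relative rotation θ_0 = (106.8 + 0)/EI = 106.8/EI
A unit hogging moment at Q produces rotation L₁/(3EI) + L₂/(3EI) = 3/EI.
Slope continuity at Q: θ_0 = M_Q·3/EI, so M_Q = 106.8/3 = 35.59 kN·m (hogging).
Span PQ, ΣM about P with M_Q applied at Q: R_Q^{PQ}·5 = 131.8 + 35.59, so R_Q^{PQ} = 33.47 kN and R_P = 158.8 − 33.47 = 125.3 kN.
Span QR, ΣM about R: R_Q^{QR}·4 = 0 + 35.59, so R_Q^{QR} = 8.898 kN and R_R = 0 − 8.898 = -8.898 kN.
R_Q = 33.47 + 8.898 = 42.37 kN.

R_Q = 42.37 kN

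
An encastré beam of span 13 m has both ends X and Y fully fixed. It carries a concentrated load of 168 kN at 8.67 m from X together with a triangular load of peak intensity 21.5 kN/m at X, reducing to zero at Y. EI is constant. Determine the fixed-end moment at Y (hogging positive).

Release both end moments; the primary structure is a simply-supported span XY with redundants M_X and M_Y.
End rotations of the released simple span under the applied load (×1/EI):
  at X: point load 168 at a = 8.67: Pab(L + b)/(6LEI) = 1401/EI
  at Y: point load 168 at a = 8.67: Pab(L + a)/(6LEI) = 1752/EI
  at X: triangular load, peak 21.5: w₀L³/(45EI) = 1050/EI
  at Y: triangular load, peak 21.5: 7w₀L³/(360EI) = 918.5/EI
  θ_X0 = 2451/EI,  θ_Y0 = 2671/EI
Flexibility coefficients: a unit moment at one end gives L/(3EI) there and L/(6EI) at the far end, so f₁₁ = f₂₂ = 4.333/EI and f₁₂ = f₂₁ = 2.167/EI.
Compatibility — zero rotation at each built-in end:
  4.333 M_X + 2.167 M_Y = 2451
  2.167 M_X + 4.333 M_Y = 2671
Solving the pair gives M_X = 343.3 kN·m and M_Y = 444.7 kN·m (hogging).

M_Y = 444.7 kN·m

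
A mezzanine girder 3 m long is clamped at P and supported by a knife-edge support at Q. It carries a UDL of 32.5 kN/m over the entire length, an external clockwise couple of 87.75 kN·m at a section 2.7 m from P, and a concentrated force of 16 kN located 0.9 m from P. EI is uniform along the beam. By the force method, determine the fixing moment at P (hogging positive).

Release the roller at Q. Primary structure: cantilever fixed at P.
Deflection at Q on the released cantilever, summing each load's contribution:
  UDL 32.5: wL⁴/(8EI) = 329.1/EI
  clockwise couple 87.75 at a = 2.7: M₀a(2L − a)/(2EI) = 390.9/EI
  point load 16 at a = 0.9: Pa²(3L − a)/(6EI) = 17.5/EI
  δ_0 = 737.5/EI
Tip deflection under a unit load at Q: L³/(3EI) = 9/EI.
The prop prevents deflection at Q: R_Q = δ_0/δ_{QQ} = 737.5/9 = 81.94 kN.
Moment equilibrium about P: M_P = Σ(load moments about P) − R_Q·L = 248.4 − 81.94×3 = 2.572 kN·m.

M_P = 2.572 kN·m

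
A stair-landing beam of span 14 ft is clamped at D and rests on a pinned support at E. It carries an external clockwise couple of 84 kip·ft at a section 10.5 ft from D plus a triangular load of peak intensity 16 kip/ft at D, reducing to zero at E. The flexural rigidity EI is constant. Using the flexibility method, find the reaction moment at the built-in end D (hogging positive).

Release the roller at E. Primary structure: cantilever fixed at D.
Downward deflection at the released point E due to the loads:
  clockwise couple 84 at a = 10.5: M₀a(2L − a)/(2EI) = 7718/EI
  triangular load, peak 16 at the fixed end: w₀L⁴/(30EI) = 20489/EI
  δ_0 = 28206/EI
Tip deflection under a unit load at E: L³/(3EI) = 914.7/EI.
The prop prevents deflection at E: R_E = δ_0/δ_{EE} = 28206/914.7 = 30.84 kip.
Moment equilibrium about D: M_D = Σ(load moments about D) − R_E·L = 606.7 − 30.84×14 = 174.9 kip·ft.

M_D = 174.9 kip·ft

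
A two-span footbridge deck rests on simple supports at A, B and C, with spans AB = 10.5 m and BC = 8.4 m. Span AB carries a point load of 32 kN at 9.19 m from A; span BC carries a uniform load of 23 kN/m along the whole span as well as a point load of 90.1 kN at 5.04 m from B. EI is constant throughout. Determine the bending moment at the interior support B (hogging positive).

Insert a hinge at B; M_B is the redundant, and each span becomes simply supported.
Discontinuity in slope at B on the released structure — sum the simple-span end rotations:
  span AB: point load 32 at a = 9.19: Pab(L + a)/(6LEI) = 120.4/EI
  span BC: UDL 23: wL³/(24EI) = 568/EI
  span BC: point load 90.1 at a = 5.04: Pab(L + b)/(6LEI) = 356/EI
  relative rotation θ_0 = (120.4 + 924)/EI = 1044/EI
A unit hogging moment at B produces rotation L₁/(3EI) + L₂/(3EI) = 6.3/EI.
Slope continuity at B: θ_0 = M_B·6.3/EI, so M_B = 1044/6.3 = 165.8 kN·m (hogging).

M_B = 165.8 kN·m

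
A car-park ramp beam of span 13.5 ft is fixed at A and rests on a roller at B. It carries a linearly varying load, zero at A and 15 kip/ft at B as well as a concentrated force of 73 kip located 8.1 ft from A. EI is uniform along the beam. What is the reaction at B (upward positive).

Take the reaction at B as the redundant and release it; the primary structure is a cantilever fixed at A.
Primary-structure tip deflection at B by superposition:
  triangular load, peak 15 at the free end: 11w₀L⁴/(120EI) = 45671/EI
  point load 73 at a = 8.1: Pa²(3L − a)/(6EI) = 25863/EI
  δ_0 = 71534/EI
Flexibility coefficient — unit upward force at B: δ_{BB} = L³/(3EI) = 820.1/EI.
The prop prevents deflection at B: R_B = δ_0/δ_{BB} = 71534/820.1 = 87.22 kip.

R_B = 87.22 kip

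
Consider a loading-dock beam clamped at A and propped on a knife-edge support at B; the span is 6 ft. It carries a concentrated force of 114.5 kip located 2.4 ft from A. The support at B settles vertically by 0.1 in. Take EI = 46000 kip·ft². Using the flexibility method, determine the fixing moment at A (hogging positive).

Take the reaction at B as the redundant and release it; the primary structure is a cantilever fixed at A.
Deflection at B on the released cantilever, summing each load's contribution:
  point load 114.5 at a = 2.4: Pa²(3L − a)/(6EI) = 1715/EI
Tip deflection under a unit load at B: L³/(3EI) = 72/EI.
With EI = 46000 kip·ft²: δ_0 = 0.037277 ft and δ_{BB} = 0.001565 ft/kip.
Compatibility — the beam at B must follow the support down by 0.008333 ft: δ_0 − R_B·δ_{BB} = 0.008333, so R_B = (0.037277 − 0.008333)/0.001565 = 18.49 kip.
Moment equilibrium about A: M_A = Σ(load moments about A) − R_B·L = 274.8 − 18.49×6 = 163.8 kip·ft.

M_A = 163.8 kip·ft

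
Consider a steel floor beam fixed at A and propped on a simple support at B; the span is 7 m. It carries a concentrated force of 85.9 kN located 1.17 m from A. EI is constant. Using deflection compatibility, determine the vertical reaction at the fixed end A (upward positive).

R_A = 82.5 kN

Take the reaction at B as the redundant and release it; the primary structure is a cantilever fixed at A.
Deflection at B on the released cantilever, summing each load's contribution:
  point load 85.9 at a = 1.17: Pa²(3L − a)/(6EI) = 388.6/EI
Flexibility coefficient — unit upward force at B: δ_{BB} = L³/(3EI) = 114.3/EI.
Compatibility at B: δ_0 − R_B·δ_{BB} = 0, so R_B = 388.6/114.3 = 3.399 kN.
Vertical equilibrium: R_A = ΣP − R_B = 85.9 − 3.399 = 82.5 kN.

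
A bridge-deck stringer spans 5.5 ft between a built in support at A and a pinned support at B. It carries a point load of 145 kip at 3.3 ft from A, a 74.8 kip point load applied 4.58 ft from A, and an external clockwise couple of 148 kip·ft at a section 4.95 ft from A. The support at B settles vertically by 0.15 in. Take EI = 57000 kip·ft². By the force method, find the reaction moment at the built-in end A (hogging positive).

M_A = 166.3 kip·ft

Remove the prop at B; the released (primary) structure is a cantilever built in at A.
Primary-structure tip deflection at B by superposition:
  point load 145 at a = 3.3: Pa²(3L − a)/(6EI) = 3474/EI
  point load 74.8 at a = 4.58: Pa²(3L − a)/(6EI) = 3117/EI
  clockwise couple 148 at a = 4.95: M₀a(2L − a)/(2EI) = 2216/EI
  δ_0 = 8807/EI
Tip deflection under a unit load at B: L³/(3EI) = 55.46/EI.
With EI = 57000 kip·ft²: δ_0 = 0.15451 ft and δ_{BB} = 0.000973 ft/kip.
Compatibility — the beam at B must follow the support down by 0.0125 ft: δ_0 − R_B·δ_{BB} = 0.0125, so R_B = (0.15451 − 0.0125)/0.000973 = 146 kip.
Moment equilibrium about A: M_A = Σ(load moments about A) − R_B·L = 969.1 − 146×5.5 = 166.3 kip·ft.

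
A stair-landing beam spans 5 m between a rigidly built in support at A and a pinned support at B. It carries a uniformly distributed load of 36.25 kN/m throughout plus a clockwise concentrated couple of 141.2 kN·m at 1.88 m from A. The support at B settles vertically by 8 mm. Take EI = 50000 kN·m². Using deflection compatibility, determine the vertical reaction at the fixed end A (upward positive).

R_A = 97.02 kN

Choose R_B as the redundant. The primary structure is the cantilever fixed at A.
Primary-structure tip deflection at B by superposition:
  UDL 36.25: wL⁴/(8EI) = 2832/EI
  clockwise couple 141.2 at a = 1.88: M₀a(2L − a)/(2EI) = 1078/EI
  δ_0 = 3910/EI
Flexibility coefficient — unit upward force at B: δ_{BB} = L³/(3EI) = 41.67/EI.
With EI = 50000 kN·m²: δ_0 = 0.078196 m and δ_{BB} = 0.000833 m/kN.
Compatibility — the beam at B must follow the support down by 0.008 m: δ_0 − R_B·δ_{BB} = 0.008, so R_B = (0.078196 − 0.008)/0.000833 = 84.23 kN.
Vertical equilibrium: R_A = ΣP − R_B = 181.2 − 84.23 = 97.02 kN.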